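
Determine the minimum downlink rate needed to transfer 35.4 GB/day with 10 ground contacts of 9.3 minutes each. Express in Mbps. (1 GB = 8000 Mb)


total contact time = 10 * 9.3 * 60 = 5580.0000 s
data = 35.4 GB = 283200.0000 Mb
rate = 283200.0000 / 5580.0000 = 50.7527 Mbps

50.7527 Mbps


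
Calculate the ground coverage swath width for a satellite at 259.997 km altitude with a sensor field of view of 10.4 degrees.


FOV = 10.4 deg = 0.1815142 rad
swath = 2 * alt * tan(FOV/2) = 2 * 259.997 * tan(0.09075712)
swath = 2 * 259.997 * 0.09100713
swath = 47.3232 km

47.3232 km


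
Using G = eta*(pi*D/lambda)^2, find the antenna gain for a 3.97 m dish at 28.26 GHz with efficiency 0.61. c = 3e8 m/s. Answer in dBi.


lambda = c/f = 3e8 / 2.826e+10 = 0.01061571 m
G = eta*(pi*D/lambda)^2 = 0.61*(pi*3.97/0.01061571)^2
G = 842000.5972 (linear)
G = 10*log10(842000.5972) = 59.2531 dBi

59.2531 dBi


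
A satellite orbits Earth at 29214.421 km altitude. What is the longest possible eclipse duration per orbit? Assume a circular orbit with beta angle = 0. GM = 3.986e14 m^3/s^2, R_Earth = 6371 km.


r = 35585.4210 km
T = 1113.4434 min
Eclipse fraction = arcsin(R_E/r)/pi = arcsin(6371.0000/35585.4210)/pi
= arcsin(0.179034)/pi = 0.05729721
Eclipse duration = 0.05729721 * 1113.4434 = 63.7972 min

63.7972 minutes


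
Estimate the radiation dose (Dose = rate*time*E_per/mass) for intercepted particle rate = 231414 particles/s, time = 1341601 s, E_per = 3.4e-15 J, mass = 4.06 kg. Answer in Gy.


Total energy deposited = rate * time * E_per
  = 231414 * 1341601 * 3.4e-15 = 0.001055582 J
Dose = E_total / mass = 0.001055582 / 4.06
Dose = 2.5999553e-04 Gy

2.6000e-04 Gy


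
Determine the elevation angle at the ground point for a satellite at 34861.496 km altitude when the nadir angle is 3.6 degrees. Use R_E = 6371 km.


r = R_E + alt = 41232.4960 km
Law of sines in the satellite / Earth-center / ground-point triangle:
  sin(nadir)/R_E = sin(90 + el)/r  =>  cos(el) = (r/R_E)*sin(nadir)
cos(el) = (41232.4960 / 6371.0000) * sin(3.6 deg) = 0.4063742
el = arccos(0.4063742) = 66.0227 deg
(Earth-central angle = 90 - nadir - el = 20.3773 deg)

66.0227 degrees


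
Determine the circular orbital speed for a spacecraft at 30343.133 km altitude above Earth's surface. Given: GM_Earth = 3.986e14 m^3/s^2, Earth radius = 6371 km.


r = R_E + alt = 6371.0 + 30343.133 = 36714.1330 km = 3.6714133e+07 m
v = sqrt(mu/r) = sqrt(3.986e14 / 3.6714133e+07) = 3294.9741 m/s = 3.2950 km/s

3.2950 km/s


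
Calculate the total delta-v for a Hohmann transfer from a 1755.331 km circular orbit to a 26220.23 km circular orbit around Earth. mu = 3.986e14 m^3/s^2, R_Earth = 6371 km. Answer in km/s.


r1 = 8126.3310 km = 8.126331e+06 m
r2 = 32591.2300 km = 3.259123e+07 m
dv1 = sqrt(mu/r1)*(sqrt(2*r2/(r1+r2)) - 1) = 1857.6674 m/s
dv2 = sqrt(mu/r2)*(1 - sqrt(2*r1/(r1+r2))) = 1287.7045 m/s
total dv = |dv1| + |dv2| = 1857.6674 + 1287.7045 = 3145.3719 m/s = 3.1454 km/s

3.1454 km/s


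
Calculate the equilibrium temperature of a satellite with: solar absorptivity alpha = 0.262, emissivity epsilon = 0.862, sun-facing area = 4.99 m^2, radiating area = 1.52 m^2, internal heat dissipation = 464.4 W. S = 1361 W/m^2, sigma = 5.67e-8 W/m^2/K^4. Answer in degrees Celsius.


Numerator = alpha*S*A_sun + Q_int = 0.262*1361*4.99 + 464.4 = 2243.7442 W
Denominator = eps*sigma*A_rad = 0.862*5.67e-8*1.52 = 7.4290608e-08 W/K^4
T^4 = 3.0202259e+10 K^4
T = 416.8788 K = 143.7288 C

143.7288 degrees Celsius


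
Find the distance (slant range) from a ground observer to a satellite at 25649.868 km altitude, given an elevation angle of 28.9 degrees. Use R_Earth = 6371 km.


h = 25649.868 km, el = 28.9 deg
d = -R_E*sin(el) + sqrt((R_E*sin(el))^2 + 2*R_E*h + h^2)
d = -6371.0000*sin(0.5044002) + sqrt((6371.0000*0.4832824)^2 + 2*6371.0000*25649.868 + 25649.868^2)
d = 28452.3660 km

28452.3660 km


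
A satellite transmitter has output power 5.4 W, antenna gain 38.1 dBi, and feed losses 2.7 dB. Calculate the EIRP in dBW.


Pt = 5.4 W = 7.3239 dBW
EIRP = Pt_dBW + Gt - losses = 7.3239 + 38.1 - 2.7 = 42.7239 dBW

42.7239 dBW


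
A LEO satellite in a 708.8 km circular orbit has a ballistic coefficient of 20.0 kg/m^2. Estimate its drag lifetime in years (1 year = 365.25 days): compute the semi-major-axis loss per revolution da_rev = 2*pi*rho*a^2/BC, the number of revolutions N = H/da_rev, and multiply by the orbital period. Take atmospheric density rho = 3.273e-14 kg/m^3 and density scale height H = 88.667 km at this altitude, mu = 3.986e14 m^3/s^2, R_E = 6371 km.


a = R_E + alt = 7079.8000 km = 7.0798e+06 m
da_rev = 2*pi*rho*a^2/BC = 2*pi*3.273e-14*(7.0798e+06)^2/20.0 = 0.515392218 m per revolution
N = H/da_rev = 88667.0000 m / 0.515392218 m = 172037.9100 revolutions
P = 2*pi*sqrt(a^3/mu) = 5928.4711 s
lifetime = N*P = 172037.9100 * 5928.4711 = 1.0199218e+09 s = 11804.6502 days
years = 11804.6502 / 365.25 = 32.3194 years

32.3194 years


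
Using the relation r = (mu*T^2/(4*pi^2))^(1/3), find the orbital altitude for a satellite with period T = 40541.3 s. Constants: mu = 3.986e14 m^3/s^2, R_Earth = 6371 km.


T = 40541.3 s
r = (mu*T^2/(4*pi^2))^(1/3) = (3.986e14 * 40541.3^2 / (4*pi^2))^(1/3)
r = 2.5506897e+07 m = 25506.8973 km
alt = r - R_E = 25506.8973 - 6371 = 19135.8973 km

19135.8973 km


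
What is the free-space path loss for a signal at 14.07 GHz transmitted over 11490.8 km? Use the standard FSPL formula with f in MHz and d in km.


f = 14.07 GHz = 14070.0000 MHz
d = 11490.8 km
FSPL = 32.44 + 20*log10(14070.0000) + 20*log10(11490.8)
FSPL = 32.44 + 82.9659 + 81.2070
FSPL = 196.6129 dB

196.6129 dB


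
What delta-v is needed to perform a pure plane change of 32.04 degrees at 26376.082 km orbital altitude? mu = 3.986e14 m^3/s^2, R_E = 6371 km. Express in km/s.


r = 32747.0820 km = 3.2747082e+07 m
V = sqrt(mu/r) = 3488.8504 m/s
di = 32.04 deg = 0.5592035 rad
dV = 2*V*sin(di/2) = 2*3488.8504*sin(0.2796017)
dV = 1925.6562 m/s = 1.9257 km/s

1.9257 km/s


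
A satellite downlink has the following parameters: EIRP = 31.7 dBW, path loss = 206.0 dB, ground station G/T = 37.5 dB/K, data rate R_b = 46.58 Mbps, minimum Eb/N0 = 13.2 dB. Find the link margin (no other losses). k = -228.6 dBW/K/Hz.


C/N0 = EIRP - FSPL + G/T - k = 31.7 - 206.0 + 37.5 - (-228.6)
C/N0 = 91.8000 dB-Hz
R_b = 46.58 Mbps = 4.658e+07 bps -> 10*log10(R_b) = 76.6820 dB-Hz
Eb/N0 = C/N0 - 10*log10(R_b) = 91.8000 - 76.6820 = 15.1180 dB
Margin = Eb/N0 - Eb/N0_req = 15.1180 - 13.2 = 1.9180 dB (link closes)

1.9180 dB


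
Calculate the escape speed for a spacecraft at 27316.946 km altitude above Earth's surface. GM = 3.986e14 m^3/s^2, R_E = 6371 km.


r = 6371.0 + 27316.946 = 33687.9460 km = 3.3687946e+07 m
v_esc = sqrt(2*mu/r) = sqrt(2*3.986e14 / 3.3687946e+07)
v_esc = 4864.5915 m/s = 4.8646 km/s

4.8646 km/s


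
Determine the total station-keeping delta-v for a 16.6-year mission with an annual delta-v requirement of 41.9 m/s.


dV = rate * years = 41.9 * 16.6
dV = 695.5400 m/s

695.5400 m/s


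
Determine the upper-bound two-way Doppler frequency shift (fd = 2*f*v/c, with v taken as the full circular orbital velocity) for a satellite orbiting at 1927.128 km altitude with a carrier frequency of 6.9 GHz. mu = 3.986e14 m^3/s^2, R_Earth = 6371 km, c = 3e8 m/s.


r = 8.298128e+06 m
v = sqrt(mu/r) = 6930.7236 m/s (worst-case radial velocity)
f = 6.9 GHz = 6.9e+09 Hz
fd = 2*f*v/c = 2*6.9e+09*6930.7236/3.0e+08
fd = 318813.2878 Hz

318813.2878 Hz


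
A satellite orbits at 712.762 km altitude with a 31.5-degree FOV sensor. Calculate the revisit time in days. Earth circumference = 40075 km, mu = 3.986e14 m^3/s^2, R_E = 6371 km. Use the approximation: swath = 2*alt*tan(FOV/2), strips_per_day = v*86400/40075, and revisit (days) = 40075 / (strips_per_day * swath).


swath = 2*712.762*tan(0.2748894) = 402.0393 km
v = sqrt(mu/r) = 7501.3023 m/s = 7.5013 km/s
strips/day = v*86400/40075 = 7.5013*86400/40075 = 16.1725
coverage/day = strips * swath = 16.1725 * 402.0393 = 6501.9771 km
revisit = 40075 / 6501.9771 = 6.1635 days

6.1635 days


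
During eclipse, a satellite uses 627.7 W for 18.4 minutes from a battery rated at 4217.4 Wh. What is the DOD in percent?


E_used = P * t / 60 = 627.7 * 18.4 / 60 = 192.4947 Wh
DOD = E_used / E_total * 100 = 192.4947 / 4217.4 * 100
DOD = 4.5643 %

4.5643 %


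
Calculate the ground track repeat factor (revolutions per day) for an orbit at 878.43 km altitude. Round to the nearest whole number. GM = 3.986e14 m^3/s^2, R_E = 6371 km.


r = 7.24943e+06 m
T = 2*pi*sqrt(r^3/mu) = 6142.8090 s = 102.3802 min
revs/day = 1440 / 102.3802 = 14.0652
Rounded: 14 revolutions per day

14 revolutions per day


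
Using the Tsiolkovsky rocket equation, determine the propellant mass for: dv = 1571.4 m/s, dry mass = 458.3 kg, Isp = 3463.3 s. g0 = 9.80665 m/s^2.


ve = Isp * g0 = 3463.3 * 9.80665 = 33963.370945 m/s
mass ratio = exp(dv/ve) = exp(1571.4/33963.370945) = 1.04735453
m_prop = m_dry * (mr - 1) = 458.3 * (1.04735453 - 1)
m_prop = 21.7026 kg

21.7026 kg


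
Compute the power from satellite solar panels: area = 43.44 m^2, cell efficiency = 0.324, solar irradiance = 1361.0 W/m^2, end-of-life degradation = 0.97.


P = area * eta * S * degradation
P = 43.44 * 0.324 * 1361.0 * 0.97
P = 18580.8119 W

18580.8119 W


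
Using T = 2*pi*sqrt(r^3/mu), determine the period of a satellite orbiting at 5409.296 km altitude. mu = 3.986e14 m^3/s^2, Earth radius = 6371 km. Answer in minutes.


r = 11780.2960 km = 1.1780296e+07 m
T = 2*pi*sqrt(r^3/mu) = 2*pi*sqrt(1.634815e+21 / 3.986e14)
T = 12724.6406 s = 212.0773 min

212.0773 minutes


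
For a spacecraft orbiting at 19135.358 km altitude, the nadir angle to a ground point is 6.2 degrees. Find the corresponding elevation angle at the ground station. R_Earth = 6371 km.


r = R_E + alt = 25506.3580 km
Law of sines in the satellite / Earth-center / ground-point triangle:
  sin(nadir)/R_E = sin(90 + el)/r  =>  cos(el) = (r/R_E)*sin(nadir)
cos(el) = (25506.3580 / 6371.0000) * sin(6.2 deg) = 0.4323764
el = arccos(0.4323764) = 64.3815 deg
(Earth-central angle = 90 - nadir - el = 19.4185 deg)

64.3815 degrees


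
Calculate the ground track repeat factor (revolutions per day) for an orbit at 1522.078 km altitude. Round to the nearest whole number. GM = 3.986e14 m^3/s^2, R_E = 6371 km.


r = 7.893078e+06 m
T = 2*pi*sqrt(r^3/mu) = 6978.8010 s = 116.3133 min
revs/day = 1440 / 116.3133 = 12.3804
Rounded: 12 revolutions per day

12 revolutions per day


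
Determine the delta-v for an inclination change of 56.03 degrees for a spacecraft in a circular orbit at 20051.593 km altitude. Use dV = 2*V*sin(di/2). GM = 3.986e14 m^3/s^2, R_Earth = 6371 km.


r = 26422.5930 km = 2.6422593e+07 m
V = sqrt(mu/r) = 3884.0153 m/s
di = 56.03 deg = 0.977908 rad
dV = 2*V*sin(di/2) = 2*3884.0153*sin(0.488954)
dV = 3648.6649 m/s = 3.6487 km/s

3.6487 km/s


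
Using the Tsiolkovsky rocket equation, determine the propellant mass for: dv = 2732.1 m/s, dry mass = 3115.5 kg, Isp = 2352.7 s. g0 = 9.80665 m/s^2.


ve = Isp * g0 = 2352.7 * 9.80665 = 23072.105455 m/s
mass ratio = exp(dv/ve) = exp(2732.1/23072.105455) = 1.12571200
m_prop = m_dry * (mr - 1) = 3115.5 * (1.12571200 - 1)
m_prop = 391.6557 kg

391.6557 kg


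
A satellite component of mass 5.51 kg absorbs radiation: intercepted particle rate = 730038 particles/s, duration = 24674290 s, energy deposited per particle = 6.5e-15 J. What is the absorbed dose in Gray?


Total energy deposited = rate * time * E_per
  = 730038 * 24674290 * 6.5e-15 = 0.1170856 J
Dose = E_total / mass = 0.1170856 / 5.51
Dose = 0.02124966 Gy

0.0212 Gy


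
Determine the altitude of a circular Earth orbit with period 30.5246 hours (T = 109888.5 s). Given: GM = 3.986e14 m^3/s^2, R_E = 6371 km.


T = 109888.5 s
r = (mu*T^2/(4*pi^2))^(1/3) = (3.986e14 * 109888.5^2 / (4*pi^2))^(1/3)
r = 4.9586183e+07 m = 49586.1834 km
alt = r - R_E = 49586.1834 - 6371 = 43215.1834 km

43215.1834 km


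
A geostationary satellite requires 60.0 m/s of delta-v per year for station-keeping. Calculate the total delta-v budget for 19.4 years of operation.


dV = rate * years = 60.0 * 19.4
dV = 1164.0000 m/s

1164.0000 m/s


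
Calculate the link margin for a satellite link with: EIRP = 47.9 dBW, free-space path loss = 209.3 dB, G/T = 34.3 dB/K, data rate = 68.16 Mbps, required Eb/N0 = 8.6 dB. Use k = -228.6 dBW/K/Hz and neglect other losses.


C/N0 = EIRP - FSPL + G/T - k = 47.9 - 209.3 + 34.3 - (-228.6)
C/N0 = 101.5000 dB-Hz
R_b = 68.16 Mbps = 6.816e+07 bps -> 10*log10(R_b) = 78.3353 dB-Hz
Eb/N0 = C/N0 - 10*log10(R_b) = 101.5000 - 78.3353 = 23.1647 dB
Margin = Eb/N0 - Eb/N0_req = 23.1647 - 8.6 = 14.5647 dB (link closes)

14.5647 dB


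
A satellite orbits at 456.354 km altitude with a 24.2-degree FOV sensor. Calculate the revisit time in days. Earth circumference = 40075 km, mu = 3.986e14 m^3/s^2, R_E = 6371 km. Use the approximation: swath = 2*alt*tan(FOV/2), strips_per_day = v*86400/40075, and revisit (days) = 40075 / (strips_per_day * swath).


swath = 2*456.354*tan(0.2111848) = 195.6676 km
v = sqrt(mu/r) = 7640.8634 m/s = 7.6409 km/s
strips/day = v*86400/40075 = 7.6409*86400/40075 = 16.4734
coverage/day = strips * swath = 16.4734 * 195.6676 = 3223.3069 km
revisit = 40075 / 3223.3069 = 12.4329 days

12.4329 days


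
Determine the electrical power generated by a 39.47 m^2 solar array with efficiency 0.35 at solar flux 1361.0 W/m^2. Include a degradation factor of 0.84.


P = area * eta * S * degradation
P = 39.47 * 0.35 * 1361.0 * 0.84
P = 15793.2890 W

15793.2890 W


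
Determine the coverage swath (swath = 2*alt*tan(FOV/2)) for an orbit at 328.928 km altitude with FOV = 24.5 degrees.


FOV = 24.5 deg = 0.4276057 rad
swath = 2 * alt * tan(FOV/2) = 2 * 328.928 * tan(0.2138028)
swath = 2 * 328.928 * 0.2171213
swath = 142.8345 km

142.8345 km


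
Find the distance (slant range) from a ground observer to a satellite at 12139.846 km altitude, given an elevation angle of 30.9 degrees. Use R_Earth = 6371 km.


h = 12139.846 km, el = 30.9 deg
d = -R_E*sin(el) + sqrt((R_E*sin(el))^2 + 2*R_E*h + h^2)
d = -6371.0000*sin(0.5393067) + sqrt((6371.0000*0.5135413)^2 + 2*6371.0000*12139.846 + 12139.846^2)
d = 14413.4278 km

14413.4278 km


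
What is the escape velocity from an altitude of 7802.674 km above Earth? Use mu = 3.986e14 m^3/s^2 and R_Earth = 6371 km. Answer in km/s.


r = 6371.0 + 7802.674 = 14173.6740 km = 1.4173674e+07 m
v_esc = sqrt(2*mu/r) = sqrt(2*3.986e14 / 1.4173674e+07)
v_esc = 7499.6747 m/s = 7.4997 km/s

7.4997 km/s


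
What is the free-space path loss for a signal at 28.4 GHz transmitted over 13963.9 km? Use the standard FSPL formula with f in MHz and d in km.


f = 28.4 GHz = 28400.0000 MHz
d = 13963.9 km
FSPL = 32.44 + 20*log10(28400.0000) + 20*log10(13963.9)
FSPL = 32.44 + 89.0664 + 82.9001
FSPL = 204.4065 dB

204.4065 dB


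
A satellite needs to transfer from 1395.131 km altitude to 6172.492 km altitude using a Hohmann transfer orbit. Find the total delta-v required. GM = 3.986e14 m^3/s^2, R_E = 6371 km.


r1 = 7766.1310 km = 7.766131e+06 m
r2 = 12543.4920 km = 1.2543492e+07 m
dv1 = sqrt(mu/r1)*(sqrt(2*r2/(r1+r2)) - 1) = 798.1425 m/s
dv2 = sqrt(mu/r2)*(1 - sqrt(2*r1/(r1+r2))) = 707.3870 m/s
total dv = |dv1| + |dv2| = 798.1425 + 707.3870 = 1505.5295 m/s = 1.5055 km/s

1.5055 km/s


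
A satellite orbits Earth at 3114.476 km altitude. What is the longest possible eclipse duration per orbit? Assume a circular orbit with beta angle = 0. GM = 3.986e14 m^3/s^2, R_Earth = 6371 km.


r = 9485.4760 km
T = 153.2317 min
Eclipse fraction = arcsin(R_E/r)/pi = arcsin(6371.0000/9485.4760)/pi
= arcsin(0.6716584)/pi = 0.2344177
Eclipse duration = 0.2344177 * 153.2317 = 35.9202 min

35.9202 minutes


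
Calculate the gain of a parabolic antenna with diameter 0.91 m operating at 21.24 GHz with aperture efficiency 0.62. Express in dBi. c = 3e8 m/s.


lambda = c/f = 3e8 / 2.124e+10 = 0.01412429 m
G = eta*(pi*D/lambda)^2 = 0.62*(pi*0.91/0.01412429)^2
G = 25400.4105 (linear)
G = 10*log10(25400.4105) = 44.0484 dBi

44.0484 dBi


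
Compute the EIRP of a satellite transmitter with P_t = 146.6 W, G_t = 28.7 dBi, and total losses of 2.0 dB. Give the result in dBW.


Pt = 146.6 W = 21.6613 dBW
EIRP = Pt_dBW + Gt - losses = 21.6613 + 28.7 - 2.0 = 48.3613 dBW

48.3613 dBW


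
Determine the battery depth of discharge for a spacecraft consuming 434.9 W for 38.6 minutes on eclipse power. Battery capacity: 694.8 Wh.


E_used = P * t / 60 = 434.9 * 38.6 / 60 = 279.7857 Wh
DOD = E_used / E_total * 100 = 279.7857 / 694.8 * 100
DOD = 40.2685 %

40.2685 %


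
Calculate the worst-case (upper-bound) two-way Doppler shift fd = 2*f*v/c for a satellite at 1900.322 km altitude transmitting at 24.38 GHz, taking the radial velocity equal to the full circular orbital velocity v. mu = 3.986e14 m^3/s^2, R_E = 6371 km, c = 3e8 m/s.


r = 8.271322e+06 m
v = sqrt(mu/r) = 6941.9452 m/s (worst-case radial velocity)
f = 24.38 GHz = 2.438e+10 Hz
fd = 2*f*v/c = 2*2.438e+10*6941.9452/3.0e+08
fd = 1.1282975e+06 Hz

1.1283e+06 Hz


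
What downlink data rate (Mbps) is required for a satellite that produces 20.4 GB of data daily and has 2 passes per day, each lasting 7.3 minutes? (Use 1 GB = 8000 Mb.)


total contact time = 2 * 7.3 * 60 = 876.0000 s
data = 20.4 GB = 163200.0000 Mb
rate = 163200.0000 / 876.0000 = 186.3014 Mbps

186.3014 Mbps


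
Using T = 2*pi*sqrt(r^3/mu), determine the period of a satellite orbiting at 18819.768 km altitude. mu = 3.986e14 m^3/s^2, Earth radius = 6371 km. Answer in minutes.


r = 25190.7680 km = 2.5190768e+07 m
T = 2*pi*sqrt(r^3/mu) = 2*pi*sqrt(1.5985426e+22 / 3.986e14)
T = 39789.9445 s = 663.1657 min

663.1657 minutes


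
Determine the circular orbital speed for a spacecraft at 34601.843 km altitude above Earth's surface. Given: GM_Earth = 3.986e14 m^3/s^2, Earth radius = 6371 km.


r = R_E + alt = 6371.0 + 34601.843 = 40972.8430 km = 4.0972843e+07 m
v = sqrt(mu/r) = sqrt(3.986e14 / 4.0972843e+07) = 3119.0375 m/s = 3.1190 km/s

3.1190 km/s


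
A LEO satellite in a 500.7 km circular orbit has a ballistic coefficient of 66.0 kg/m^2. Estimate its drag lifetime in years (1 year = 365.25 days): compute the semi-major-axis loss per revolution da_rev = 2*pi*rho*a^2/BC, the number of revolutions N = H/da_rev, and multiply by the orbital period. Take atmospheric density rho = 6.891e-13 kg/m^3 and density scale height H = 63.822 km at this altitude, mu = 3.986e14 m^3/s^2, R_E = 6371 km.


a = R_E + alt = 6871.7000 km = 6.8717e+06 m
da_rev = 2*pi*rho*a^2/BC = 2*pi*6.891e-13*(6.8717e+06)^2/66.0 = 3.097751 m per revolution
N = H/da_rev = 63822.0000 m / 3.097751 m = 20602.6861 revolutions
P = 2*pi*sqrt(a^3/mu) = 5669.0137 s
lifetime = N*P = 20602.6861 * 5669.0137 = 1.1679691e+08 s = 1351.8161 days
years = 1351.8161 / 365.25 = 3.7011 years

3.7011 years


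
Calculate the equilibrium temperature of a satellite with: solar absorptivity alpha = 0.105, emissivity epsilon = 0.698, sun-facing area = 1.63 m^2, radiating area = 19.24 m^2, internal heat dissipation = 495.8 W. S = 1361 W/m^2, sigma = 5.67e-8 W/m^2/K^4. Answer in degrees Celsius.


Numerator = alpha*S*A_sun + Q_int = 0.105*1361*1.63 + 495.8 = 728.7351 W
Denominator = eps*sigma*A_rad = 0.698*5.67e-8*19.24 = 7.6145378e-07 W/K^4
T^4 = 9.5703136e+08 K^4
T = 175.8861 K = -97.2639 C

-97.2639 degrees Celsius


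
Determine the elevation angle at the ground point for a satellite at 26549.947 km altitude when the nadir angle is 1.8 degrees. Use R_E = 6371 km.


r = R_E + alt = 32920.9470 km
Law of sines in the satellite / Earth-center / ground-point triangle:
  sin(nadir)/R_E = sin(90 + el)/r  =>  cos(el) = (r/R_E)*sin(nadir)
cos(el) = (32920.9470 / 6371.0000) * sin(1.8 deg) = 0.1623092
el = arccos(0.1623092) = 80.6590 deg
(Earth-central angle = 90 - nadir - el = 7.5410 deg)

80.6590 degrees


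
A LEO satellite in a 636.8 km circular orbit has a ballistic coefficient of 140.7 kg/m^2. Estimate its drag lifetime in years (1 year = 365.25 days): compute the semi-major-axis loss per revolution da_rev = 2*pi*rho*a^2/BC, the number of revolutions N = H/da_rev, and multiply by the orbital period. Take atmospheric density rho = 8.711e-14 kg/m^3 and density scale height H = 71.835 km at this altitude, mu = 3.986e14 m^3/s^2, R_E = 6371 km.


a = R_E + alt = 7007.8000 km = 7.0078e+06 m
da_rev = 2*pi*rho*a^2/BC = 2*pi*8.711e-14*(7.0078e+06)^2/140.7 = 0.191036865 m per revolution
N = H/da_rev = 71835.0000 m / 0.191036865 m = 376026.8997 revolutions
P = 2*pi*sqrt(a^3/mu) = 5838.2645 s
lifetime = N*P = 376026.8997 * 5838.2645 = 2.1953445e+09 s = 25409.0800 days
years = 25409.0800 / 365.25 = 69.5663 years

69.5663 years


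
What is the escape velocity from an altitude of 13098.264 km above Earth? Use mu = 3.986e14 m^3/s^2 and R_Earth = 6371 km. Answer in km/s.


r = 6371.0 + 13098.264 = 19469.2640 km = 1.9469264e+07 m
v_esc = sqrt(2*mu/r) = sqrt(2*3.986e14 / 1.9469264e+07)
v_esc = 6398.9524 m/s = 6.3990 km/s

6.3990 km/s


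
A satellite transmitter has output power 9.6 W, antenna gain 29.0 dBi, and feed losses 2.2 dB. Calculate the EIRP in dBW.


Pt = 9.6 W = 9.8227 dBW
EIRP = Pt_dBW + Gt - losses = 9.8227 + 29.0 - 2.2 = 36.6227 dBW

36.6227 dBW


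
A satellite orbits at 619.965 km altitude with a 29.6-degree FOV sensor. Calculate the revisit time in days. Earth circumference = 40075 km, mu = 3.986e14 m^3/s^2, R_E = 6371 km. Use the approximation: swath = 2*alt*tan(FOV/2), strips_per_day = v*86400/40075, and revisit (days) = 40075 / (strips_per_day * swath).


swath = 2*619.965*tan(0.2583087) = 327.6036 km
v = sqrt(mu/r) = 7550.9237 m/s = 7.5509 km/s
strips/day = v*86400/40075 = 7.5509*86400/40075 = 16.2795
coverage/day = strips * swath = 16.2795 * 327.6036 = 5333.2140 km
revisit = 40075 / 5333.2140 = 7.5142 days

7.5142 days


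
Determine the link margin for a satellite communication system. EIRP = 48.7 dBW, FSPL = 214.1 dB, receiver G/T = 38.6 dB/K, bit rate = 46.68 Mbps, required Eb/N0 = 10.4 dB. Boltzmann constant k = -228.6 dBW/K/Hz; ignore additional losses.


C/N0 = EIRP - FSPL + G/T - k = 48.7 - 214.1 + 38.6 - (-228.6)
C/N0 = 101.8000 dB-Hz
R_b = 46.68 Mbps = 4.668e+07 bps -> 10*log10(R_b) = 76.6913 dB-Hz
Eb/N0 = C/N0 - 10*log10(R_b) = 101.8000 - 76.6913 = 25.1087 dB
Margin = Eb/N0 - Eb/N0_req = 25.1087 - 10.4 = 14.7087 dB (link closes)

14.7087 dB


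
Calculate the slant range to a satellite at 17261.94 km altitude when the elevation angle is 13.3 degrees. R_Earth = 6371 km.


h = 17261.94 km, el = 13.3 deg
d = -R_E*sin(el) + sqrt((R_E*sin(el))^2 + 2*R_E*h + h^2)
d = -6371.0000*sin(0.2321288) + sqrt((6371.0000*0.2300497)^2 + 2*6371.0000*17261.94 + 17261.94^2)
d = 21339.4914 km

21339.4914 km


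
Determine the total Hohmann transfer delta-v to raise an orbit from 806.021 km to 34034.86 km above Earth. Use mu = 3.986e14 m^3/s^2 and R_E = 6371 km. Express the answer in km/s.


r1 = 7177.0210 km = 7.177021e+06 m
r2 = 40405.8600 km = 4.040586e+07 m
dv1 = sqrt(mu/r1)*(sqrt(2*r2/(r1+r2)) - 1) = 2259.5861 m/s
dv2 = sqrt(mu/r2)*(1 - sqrt(2*r1/(r1+r2))) = 1415.7688 m/s
total dv = |dv1| + |dv2| = 2259.5861 + 1415.7688 = 3675.3550 m/s = 3.6754 km/s

3.6754 km/s


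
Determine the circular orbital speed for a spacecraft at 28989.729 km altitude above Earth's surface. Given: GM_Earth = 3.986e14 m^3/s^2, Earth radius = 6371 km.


r = R_E + alt = 6371.0 + 28989.729 = 35360.7290 km = 3.5360729e+07 m
v = sqrt(mu/r) = sqrt(3.986e14 / 3.5360729e+07) = 3357.4383 m/s = 3.3574 km/s

3.3574 km/s


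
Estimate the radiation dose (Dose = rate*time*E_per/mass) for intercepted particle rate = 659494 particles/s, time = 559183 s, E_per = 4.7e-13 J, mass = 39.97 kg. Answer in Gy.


Total energy deposited = rate * time * E_per
  = 659494 * 559183 * 4.7e-13 = 0.1733256 J
Dose = E_total / mass = 0.1733256 / 39.97
Dose = 0.004336392 Gy

0.0043 Gy


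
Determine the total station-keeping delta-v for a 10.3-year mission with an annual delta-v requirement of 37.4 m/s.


dV = rate * years = 37.4 * 10.3
dV = 385.2200 m/s

385.2200 m/s


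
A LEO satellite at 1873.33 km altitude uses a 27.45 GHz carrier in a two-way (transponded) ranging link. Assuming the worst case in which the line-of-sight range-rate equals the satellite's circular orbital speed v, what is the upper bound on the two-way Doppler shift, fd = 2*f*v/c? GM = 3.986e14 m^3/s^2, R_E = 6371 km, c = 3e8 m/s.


r = 8.24433e+06 m
v = sqrt(mu/r) = 6953.2999 m/s (worst-case radial velocity)
f = 27.45 GHz = 2.745e+10 Hz
fd = 2*f*v/c = 2*2.745e+10*6953.2999/3.0e+08
fd = 1.2724539e+06 Hz

1.2725e+06 Hz


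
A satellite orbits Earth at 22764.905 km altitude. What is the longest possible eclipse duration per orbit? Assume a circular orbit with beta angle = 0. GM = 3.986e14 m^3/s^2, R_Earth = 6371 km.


r = 29135.9050 km
T = 824.9027 min
Eclipse fraction = arcsin(R_E/r)/pi = arcsin(6371.0000/29135.9050)/pi
= arcsin(0.2186649)/pi = 0.07017016
Eclipse duration = 0.07017016 * 824.9027 = 57.8836 min

57.8836 minutes


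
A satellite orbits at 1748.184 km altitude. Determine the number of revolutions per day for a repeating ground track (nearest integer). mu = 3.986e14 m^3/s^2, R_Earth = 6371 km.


r = 8.119184e+06 m
T = 2*pi*sqrt(r^3/mu) = 7280.8117 s = 121.3469 min
revs/day = 1440 / 121.3469 = 11.8668
Rounded: 12 revolutions per day

12 revolutions per day


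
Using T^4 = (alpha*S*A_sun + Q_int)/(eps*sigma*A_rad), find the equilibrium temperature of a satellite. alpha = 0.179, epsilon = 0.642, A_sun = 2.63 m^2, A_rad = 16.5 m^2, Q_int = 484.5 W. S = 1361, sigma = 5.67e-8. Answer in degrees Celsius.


Numerator = alpha*S*A_sun + Q_int = 0.179*1361*2.63 + 484.5 = 1125.2180 W
Denominator = eps*sigma*A_rad = 0.642*5.67e-8*16.5 = 6.006231e-07 W/K^4
T^4 = 1.8734177e+09 K^4
T = 208.0457 K = -65.1043 C

-65.1043 degrees Celsius


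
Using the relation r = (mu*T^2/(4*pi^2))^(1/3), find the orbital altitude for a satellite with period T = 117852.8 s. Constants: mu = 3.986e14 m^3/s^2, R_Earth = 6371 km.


T = 117852.8 s
r = (mu*T^2/(4*pi^2))^(1/3) = (3.986e14 * 117852.8^2 / (4*pi^2))^(1/3)
r = 5.1954016e+07 m = 51954.0159 km
alt = r - R_E = 51954.0159 - 6371 = 45583.0159 km

45583.0159 km


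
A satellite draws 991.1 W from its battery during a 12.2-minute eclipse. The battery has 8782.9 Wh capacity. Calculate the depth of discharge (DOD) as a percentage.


E_used = P * t / 60 = 991.1 * 12.2 / 60 = 201.5237 Wh
DOD = E_used / E_total * 100 = 201.5237 / 8782.9 * 100
DOD = 2.2945 %

2.2945 %


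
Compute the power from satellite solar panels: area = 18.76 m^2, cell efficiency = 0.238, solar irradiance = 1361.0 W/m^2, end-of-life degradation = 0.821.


P = area * eta * S * degradation
P = 18.76 * 0.238 * 1361.0 * 0.821
P = 4988.9721 W

4988.9721 W


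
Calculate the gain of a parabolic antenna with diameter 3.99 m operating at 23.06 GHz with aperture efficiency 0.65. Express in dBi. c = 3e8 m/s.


lambda = c/f = 3e8 / 2.306e+10 = 0.01300954 m
G = eta*(pi*D/lambda)^2 = 0.65*(pi*3.99/0.01300954)^2
G = 603441.2438 (linear)
G = 10*log10(603441.2438) = 57.8063 dBi

57.8063 dBi


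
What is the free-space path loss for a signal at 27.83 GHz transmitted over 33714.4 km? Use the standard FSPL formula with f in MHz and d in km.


f = 27.83 GHz = 27830.0000 MHz
d = 33714.4 km
FSPL = 32.44 + 20*log10(27830.0000) + 20*log10(33714.4)
FSPL = 32.44 + 88.8903 + 90.5563
FSPL = 211.8866 dB

211.8866 dB


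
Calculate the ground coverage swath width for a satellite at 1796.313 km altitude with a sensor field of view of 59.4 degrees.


FOV = 59.4 deg = 1.0367 rad
swath = 2 * alt * tan(FOV/2) = 2 * 1796.313 * tan(0.5183628)
swath = 2 * 1796.313 * 0.5703899
swath = 2049.1977 km

2049.1977 km


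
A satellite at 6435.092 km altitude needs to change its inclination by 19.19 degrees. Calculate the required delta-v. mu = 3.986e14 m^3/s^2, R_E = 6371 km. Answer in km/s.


r = 12806.0920 km = 1.2806092e+07 m
V = sqrt(mu/r) = 5579.0511 m/s
di = 19.19 deg = 0.3349287 rad
dV = 2*V*sin(di/2) = 2*5579.0511*sin(0.1674643)
dV = 1859.8626 m/s = 1.8599 km/s

1.8599 km/s


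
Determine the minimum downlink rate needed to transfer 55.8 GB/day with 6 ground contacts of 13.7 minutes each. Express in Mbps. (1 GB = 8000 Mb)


total contact time = 6 * 13.7 * 60 = 4932.0000 s
data = 55.8 GB = 446400.0000 Mb
rate = 446400.0000 / 4932.0000 = 90.5109 Mbps

90.5109 Mbps


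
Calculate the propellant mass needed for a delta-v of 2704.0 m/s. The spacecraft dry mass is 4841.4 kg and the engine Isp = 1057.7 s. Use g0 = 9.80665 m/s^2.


ve = Isp * g0 = 1057.7 * 9.80665 = 10372.493705 m/s
mass ratio = exp(dv/ve) = exp(2704.0/10372.493705) = 1.29782460
m_prop = m_dry * (mr - 1) = 4841.4 * (1.29782460 - 1)
m_prop = 1441.8880 kg

1441.8880 kg


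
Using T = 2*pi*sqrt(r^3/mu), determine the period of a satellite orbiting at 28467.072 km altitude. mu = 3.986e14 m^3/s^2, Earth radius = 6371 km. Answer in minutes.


r = 34838.0720 km = 3.4838072e+07 m
T = 2*pi*sqrt(r^3/mu) = 2*pi*sqrt(4.2282664e+22 / 3.986e14)
T = 64713.1276 s = 1078.5521 min

1078.5521 minutes


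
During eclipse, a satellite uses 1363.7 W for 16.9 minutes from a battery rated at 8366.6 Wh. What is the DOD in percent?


E_used = P * t / 60 = 1363.7 * 16.9 / 60 = 384.1088 Wh
DOD = E_used / E_total * 100 = 384.1088 / 8366.6 * 100
DOD = 4.5910 %

4.5910 %


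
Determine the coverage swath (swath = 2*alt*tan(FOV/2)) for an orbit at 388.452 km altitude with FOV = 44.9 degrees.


FOV = 44.9 deg = 0.7836528 rad
swath = 2 * alt * tan(FOV/2) = 2 * 388.452 * tan(0.3918264)
swath = 2 * 388.452 * 0.4131915
swath = 321.0102 km

321.0102 km


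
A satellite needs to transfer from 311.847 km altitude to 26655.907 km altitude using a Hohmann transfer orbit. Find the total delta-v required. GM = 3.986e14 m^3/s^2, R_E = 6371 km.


r1 = 6682.8470 km = 6.682847e+06 m
r2 = 33026.9070 km = 3.3026907e+07 m
dv1 = sqrt(mu/r1)*(sqrt(2*r2/(r1+r2)) - 1) = 2237.6299 m/s
dv2 = sqrt(mu/r2)*(1 - sqrt(2*r1/(r1+r2))) = 1458.5434 m/s
total dv = |dv1| + |dv2| = 2237.6299 + 1458.5434 = 3696.1733 m/s = 3.6962 km/s

3.6962 km/s


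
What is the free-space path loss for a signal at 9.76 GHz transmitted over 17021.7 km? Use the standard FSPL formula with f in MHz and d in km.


f = 9.76 GHz = 9760.0000 MHz
d = 17021.7 km
FSPL = 32.44 + 20*log10(9760.0000) + 20*log10(17021.7)
FSPL = 32.44 + 79.7890 + 84.6201
FSPL = 196.8491 dB

196.8491 dB


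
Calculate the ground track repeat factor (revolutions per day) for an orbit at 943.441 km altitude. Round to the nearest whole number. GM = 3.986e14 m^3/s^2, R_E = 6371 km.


r = 7.314441e+06 m
T = 2*pi*sqrt(r^3/mu) = 6225.6246 s = 103.7604 min
revs/day = 1440 / 103.7604 = 13.8781
Rounded: 14 revolutions per day

14 revolutions per day


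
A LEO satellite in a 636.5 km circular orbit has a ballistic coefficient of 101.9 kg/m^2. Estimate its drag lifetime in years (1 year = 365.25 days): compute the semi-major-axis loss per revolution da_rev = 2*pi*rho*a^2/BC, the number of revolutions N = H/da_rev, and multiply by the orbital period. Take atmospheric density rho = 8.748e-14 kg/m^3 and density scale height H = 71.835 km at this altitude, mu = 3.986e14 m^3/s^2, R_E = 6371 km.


a = R_E + alt = 7007.5000 km = 7.0075e+06 m
da_rev = 2*pi*rho*a^2/BC = 2*pi*8.748e-14*(7.0075e+06)^2/101.9 = 0.264874818 m per revolution
N = H/da_rev = 71835.0000 m / 0.264874818 m = 271203.5840 revolutions
P = 2*pi*sqrt(a^3/mu) = 5837.8896 s
lifetime = N*P = 271203.5840 * 5837.8896 = 1.5832566e+09 s = 18324.7291 days
years = 18324.7291 / 365.25 = 50.1704 years

50.1704 years


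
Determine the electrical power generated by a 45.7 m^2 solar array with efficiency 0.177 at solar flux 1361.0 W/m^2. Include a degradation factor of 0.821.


P = area * eta * S * degradation
P = 45.7 * 0.177 * 1361.0 * 0.821
P = 9038.3832 W

9038.3832 W


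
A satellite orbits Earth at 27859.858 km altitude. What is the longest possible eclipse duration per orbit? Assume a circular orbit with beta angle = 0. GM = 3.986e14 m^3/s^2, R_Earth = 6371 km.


r = 34230.8580 km
T = 1050.4772 min
Eclipse fraction = arcsin(R_E/r)/pi = arcsin(6371.0000/34230.8580)/pi
= arcsin(0.1861186)/pi = 0.05959087
Eclipse duration = 0.05959087 * 1050.4772 = 62.5989 min

62.5989 minutes


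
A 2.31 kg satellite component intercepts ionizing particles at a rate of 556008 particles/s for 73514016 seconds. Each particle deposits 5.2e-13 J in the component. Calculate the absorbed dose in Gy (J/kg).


Total energy deposited = rate * time * E_per
  = 556008 * 73514016 * 5.2e-13 = 21.2547 J
Dose = E_total / mass = 21.2547 / 2.31
Dose = 9.2012 Gy

9.2012 Gy


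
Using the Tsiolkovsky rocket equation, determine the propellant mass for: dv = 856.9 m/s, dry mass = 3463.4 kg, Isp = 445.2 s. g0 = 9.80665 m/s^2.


ve = Isp * g0 = 445.2 * 9.80665 = 4365.920580 m/s
mass ratio = exp(dv/ve) = exp(856.9/4365.920580) = 1.21685563
m_prop = m_dry * (mr - 1) = 3463.4 * (1.21685563 - 1)
m_prop = 751.0578 kg

751.0578 kg


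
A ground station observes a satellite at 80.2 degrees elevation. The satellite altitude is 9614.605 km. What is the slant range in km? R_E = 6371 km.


h = 9614.605 km, el = 80.2 deg
d = -R_E*sin(el) + sqrt((R_E*sin(el))^2 + 2*R_E*h + h^2)
d = -6371.0000*sin(1.3998) + sqrt((6371.0000*0.9854079)^2 + 2*6371.0000*9614.605 + 9614.605^2)
d = 9670.7479 km

9670.7479 km


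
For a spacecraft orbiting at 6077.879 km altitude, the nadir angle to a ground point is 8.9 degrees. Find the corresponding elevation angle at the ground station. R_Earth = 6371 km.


r = R_E + alt = 12448.8790 km
Law of sines in the satellite / Earth-center / ground-point triangle:
  sin(nadir)/R_E = sin(90 + el)/r  =>  cos(el) = (r/R_E)*sin(nadir)
cos(el) = (12448.8790 / 6371.0000) * sin(8.9 deg) = 0.3023028
el = arccos(0.3023028) = 72.4040 deg
(Earth-central angle = 90 - nadir - el = 8.6960 deg)

72.4040 degrees


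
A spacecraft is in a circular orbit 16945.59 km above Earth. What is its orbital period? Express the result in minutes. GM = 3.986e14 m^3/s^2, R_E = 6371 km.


r = 23316.5900 km = 2.331659e+07 m
T = 2*pi*sqrt(r^3/mu) = 2*pi*sqrt(1.2676376e+22 / 3.986e14)
T = 35433.0694 s = 590.5512 min

590.5512 minutes


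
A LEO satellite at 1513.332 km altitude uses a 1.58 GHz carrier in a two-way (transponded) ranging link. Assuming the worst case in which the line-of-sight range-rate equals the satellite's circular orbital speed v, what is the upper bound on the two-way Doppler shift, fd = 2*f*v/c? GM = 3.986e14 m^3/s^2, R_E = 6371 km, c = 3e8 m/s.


r = 7.884332e+06 m
v = sqrt(mu/r) = 7110.2717 m/s (worst-case radial velocity)
f = 1.58 GHz = 1.58e+09 Hz
fd = 2*f*v/c = 2*1.58e+09*7110.2717/3.0e+08
fd = 74894.8617 Hz

74894.8617 Hz


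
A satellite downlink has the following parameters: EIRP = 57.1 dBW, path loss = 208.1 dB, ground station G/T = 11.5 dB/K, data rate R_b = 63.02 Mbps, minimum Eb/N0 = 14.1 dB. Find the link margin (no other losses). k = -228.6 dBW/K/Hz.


C/N0 = EIRP - FSPL + G/T - k = 57.1 - 208.1 + 11.5 - (-228.6)
C/N0 = 89.1000 dB-Hz
R_b = 63.02 Mbps = 6.302e+07 bps -> 10*log10(R_b) = 77.9948 dB-Hz
Eb/N0 = C/N0 - 10*log10(R_b) = 89.1000 - 77.9948 = 11.1052 dB
Margin = Eb/N0 - Eb/N0_req = 11.1052 - 14.1 = -2.9948 dB (negative margin: link does not close)

-2.9948 dB


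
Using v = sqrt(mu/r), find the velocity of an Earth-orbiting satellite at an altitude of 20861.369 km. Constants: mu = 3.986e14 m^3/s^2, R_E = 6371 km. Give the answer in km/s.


r = R_E + alt = 6371.0 + 20861.369 = 27232.3690 km = 2.7232369e+07 m
v = sqrt(mu/r) = sqrt(3.986e14 / 2.7232369e+07) = 3825.8324 m/s = 3.8258 km/s

3.8258 km/s


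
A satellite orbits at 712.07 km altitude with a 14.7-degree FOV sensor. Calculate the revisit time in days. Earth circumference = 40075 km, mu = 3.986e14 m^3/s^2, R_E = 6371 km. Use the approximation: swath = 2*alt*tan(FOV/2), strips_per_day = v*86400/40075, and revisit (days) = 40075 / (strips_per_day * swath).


swath = 2*712.07*tan(0.1282817) = 183.6999 km
v = sqrt(mu/r) = 7501.6687 m/s = 7.5017 km/s
strips/day = v*86400/40075 = 7.5017*86400/40075 = 16.1733
coverage/day = strips * swath = 16.1733 * 183.6999 = 2971.0294 km
revisit = 40075 / 2971.0294 = 13.4886 days

13.4886 days


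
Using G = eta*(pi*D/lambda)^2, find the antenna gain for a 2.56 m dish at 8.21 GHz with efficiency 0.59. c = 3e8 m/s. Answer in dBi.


lambda = c/f = 3e8 / 8.21e+09 = 0.0365408 m
G = eta*(pi*D/lambda)^2 = 0.59*(pi*2.56/0.0365408)^2
G = 28580.8732 (linear)
G = 10*log10(28580.8732) = 44.5608 dBi

44.5608 dBi


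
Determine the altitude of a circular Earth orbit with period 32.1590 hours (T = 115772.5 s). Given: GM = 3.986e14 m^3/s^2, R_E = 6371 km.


T = 115772.5 s
r = (mu*T^2/(4*pi^2))^(1/3) = (3.986e14 * 115772.5^2 / (4*pi^2))^(1/3)
r = 5.1340819e+07 m = 51340.8191 km
alt = r - R_E = 51340.8191 - 6371 = 44969.8191 km

44969.8191 km


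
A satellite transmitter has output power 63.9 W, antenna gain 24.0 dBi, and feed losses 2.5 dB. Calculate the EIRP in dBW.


Pt = 63.9 W = 18.0550 dBW
EIRP = Pt_dBW + Gt - losses = 18.0550 + 24.0 - 2.5 = 39.5550 dBW

39.5550 dBW


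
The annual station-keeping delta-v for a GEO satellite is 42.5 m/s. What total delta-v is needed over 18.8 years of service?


dV = rate * years = 42.5 * 18.8
dV = 799.0000 m/s

799.0000 m/s


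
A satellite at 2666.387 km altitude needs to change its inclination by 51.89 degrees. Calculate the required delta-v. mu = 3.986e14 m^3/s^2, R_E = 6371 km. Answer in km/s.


r = 9037.3870 km = 9.037387e+06 m
V = sqrt(mu/r) = 6641.2099 m/s
di = 51.89 deg = 0.9056513 rad
dV = 2*V*sin(di/2) = 2*6641.2099*sin(0.4528257)
dV = 5811.1671 m/s = 5.8112 km/s

5.8112 km/s


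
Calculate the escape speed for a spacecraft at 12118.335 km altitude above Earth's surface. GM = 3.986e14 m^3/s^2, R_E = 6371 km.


r = 6371.0 + 12118.335 = 18489.3350 km = 1.8489335e+07 m
v_esc = sqrt(2*mu/r) = sqrt(2*3.986e14 / 1.8489335e+07)
v_esc = 6566.3345 m/s = 6.5663 km/s

6.5663 km/s


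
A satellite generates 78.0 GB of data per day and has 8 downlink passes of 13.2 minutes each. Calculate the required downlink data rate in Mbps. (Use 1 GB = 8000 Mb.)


total contact time = 8 * 13.2 * 60 = 6336.0000 s
data = 78.0 GB = 624000.0000 Mb
rate = 624000.0000 / 6336.0000 = 98.4848 Mbps

98.4848 Mbps


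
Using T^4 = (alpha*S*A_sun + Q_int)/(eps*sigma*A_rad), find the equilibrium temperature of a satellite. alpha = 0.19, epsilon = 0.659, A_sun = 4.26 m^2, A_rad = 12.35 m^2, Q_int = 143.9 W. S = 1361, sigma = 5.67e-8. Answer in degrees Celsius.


Numerator = alpha*S*A_sun + Q_int = 0.19*1361*4.26 + 143.9 = 1245.4934 W
Denominator = eps*sigma*A_rad = 0.659*5.67e-8*12.35 = 4.6146145e-07 W/K^4
T^4 = 2.6990194e+09 K^4
T = 227.9300 K = -45.2200 C

-45.2200 degrees Celsius


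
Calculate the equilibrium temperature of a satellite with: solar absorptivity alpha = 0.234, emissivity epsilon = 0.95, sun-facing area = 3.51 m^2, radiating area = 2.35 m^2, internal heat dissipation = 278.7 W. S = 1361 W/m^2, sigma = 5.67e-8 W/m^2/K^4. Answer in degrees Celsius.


Numerator = alpha*S*A_sun + Q_int = 0.234*1361*3.51 + 278.7 = 1396.5437 W
Denominator = eps*sigma*A_rad = 0.95*5.67e-8*2.35 = 1.2658275e-07 W/K^4
T^4 = 1.1032654e+10 K^4
T = 324.0933 K = 50.9433 C

50.9433 degrees Celsius


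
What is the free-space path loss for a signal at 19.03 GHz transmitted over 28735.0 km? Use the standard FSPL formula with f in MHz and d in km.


f = 19.03 GHz = 19030.0000 MHz
d = 28735.0 km
FSPL = 32.44 + 20*log10(19030.0000) + 20*log10(28735.0)
FSPL = 32.44 + 85.5888 + 89.1682
FSPL = 207.1970 dB

207.1970 dB


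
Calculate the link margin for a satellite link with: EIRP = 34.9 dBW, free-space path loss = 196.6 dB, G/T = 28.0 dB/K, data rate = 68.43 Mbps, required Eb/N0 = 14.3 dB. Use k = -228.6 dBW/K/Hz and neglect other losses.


C/N0 = EIRP - FSPL + G/T - k = 34.9 - 196.6 + 28.0 - (-228.6)
C/N0 = 94.9000 dB-Hz
R_b = 68.43 Mbps = 6.843e+07 bps -> 10*log10(R_b) = 78.3525 dB-Hz
Eb/N0 = C/N0 - 10*log10(R_b) = 94.9000 - 78.3525 = 16.5475 dB
Margin = Eb/N0 - Eb/N0_req = 16.5475 - 14.3 = 2.2475 dB (link closes)

2.2475 dB
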